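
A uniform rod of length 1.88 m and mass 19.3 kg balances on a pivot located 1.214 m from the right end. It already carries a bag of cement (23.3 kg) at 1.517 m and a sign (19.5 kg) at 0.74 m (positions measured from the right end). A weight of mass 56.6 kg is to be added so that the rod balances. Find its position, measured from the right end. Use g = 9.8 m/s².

About the pivot (at 1.214 m from the right end):
Beam weight: 19.3 × 9.8 = 189.1 N down at 0.94 m → arm 0.274 m, τ = 189.1 × 0.274 = 51.81 N·m clockwise.
Bag of cement: 23.3 × 9.8 = 228.3 N down at 1.517 m → arm 0.303 m, τ = 228.3 × 0.303 = 69.17 N·m counterclockwise.
Sign: 19.5 × 9.8 = 191.1 N down at 0.74 m → arm 0.474 m, τ = 191.1 × 0.474 = 90.58 N·m clockwise.
Net moment of existing loads = 73.22 N·m clockwise.
The weight weighs 56.6 × 9.8 = 554.7 N and must supply an equal counterclockwise moment, so its lever arm about the pivot is 73.22 / 554.7 = 0.132 m.
That puts it at 1.214 + 0.132 = 1.35 m from the right end.

x ≈ 1.35 m from the right end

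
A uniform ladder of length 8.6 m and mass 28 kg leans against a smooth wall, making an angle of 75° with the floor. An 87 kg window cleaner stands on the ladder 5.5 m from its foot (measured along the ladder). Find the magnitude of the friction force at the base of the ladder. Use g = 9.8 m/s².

Sum moments about the foot of the ladder (the floor normal and friction both act there and drop out).
Ladder weight 28×9.8 = 274.4 N acts at 4.3 m along the ladder; its horizontal arm is 4.3·cos75° = 1.113 m → τ = 305.4 N·m clockwise.
Window cleaner: 87×9.8 = 852.6 N at 5.5 m → arm 1.424 m → τ = 1214 N·m clockwise.
Wall normal N acts horizontally at the top; its moment arm is the height L sinθ = 8.6·sin75° = 8.307 m, counterclockwise.
For rotational equilibrium, N × 8.307 = 1519, so N = 183 N.
ΣFx = 0: friction at the foot balances the wall's push, so f = N_wall = 183 N.

f ≈ 183 N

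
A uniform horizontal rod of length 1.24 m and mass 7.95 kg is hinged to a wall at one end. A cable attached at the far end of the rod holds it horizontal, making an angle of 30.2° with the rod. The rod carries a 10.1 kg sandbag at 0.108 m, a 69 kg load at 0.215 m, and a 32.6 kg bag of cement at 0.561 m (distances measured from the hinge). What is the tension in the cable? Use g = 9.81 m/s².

T ≈ 616 N

Choose the hinge as the axis so the unknown hinge reaction has zero arm there.
Beam weight: 7.95 × 9.81 = 77.99 N down at 0.62 m → arm 0.62 m, τ = 77.99 × 0.62 = 48.35 N·m clockwise.
Sandbag: 10.1 × 9.81 = 99.08 N down at 0.108 m → arm 0.108 m, τ = 99.08 × 0.108 = 10.7 N·m clockwise.
Load: 69 × 9.81 = 676.9 N down at 0.215 m → arm 0.215 m, τ = 676.9 × 0.215 = 145.5 N·m clockwise.
Bag of cement: 32.6 × 9.81 = 319.8 N down at 0.561 m → arm 0.561 m, τ = 319.8 × 0.561 = 179.4 N·m clockwise.
Total clockwise load moment = 384 N·m.
The cable tension T acts at 1.24 m; only its component perpendicular to the rod, T sinθ, produces torque. sin 30.2° = 0.503.
Balancing moments: T × 1.24 × 0.503 = 384, giving T = 384 / 0.6237 = 616 N.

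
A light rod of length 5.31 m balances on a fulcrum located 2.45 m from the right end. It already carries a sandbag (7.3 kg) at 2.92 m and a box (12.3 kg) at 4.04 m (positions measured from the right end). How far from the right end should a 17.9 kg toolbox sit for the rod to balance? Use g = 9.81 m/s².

About the fulcrum (at 2.45 m from the right end):
Sandbag: 7.3 × 9.81 = 71.61 N down at 2.92 m → arm 0.47 m, τ = 71.61 × 0.47 = 33.66 N·m counterclockwise.
Box: 12.3 × 9.81 = 120.7 N down at 4.04 m → arm 1.59 m, τ = 120.7 × 1.59 = 191.9 N·m counterclockwise.
Net moment of existing loads = 225.6 N·m counterclockwise.
The toolbox weighs 17.9 × 9.81 = 175.6 N and must supply an equal clockwise moment, so its lever arm about the fulcrum is 225.6 / 175.6 = 1.28 m.
That puts it at 2.45 − 1.28 = 1.17 m from the right end.

x ≈ 1.17 m from the right end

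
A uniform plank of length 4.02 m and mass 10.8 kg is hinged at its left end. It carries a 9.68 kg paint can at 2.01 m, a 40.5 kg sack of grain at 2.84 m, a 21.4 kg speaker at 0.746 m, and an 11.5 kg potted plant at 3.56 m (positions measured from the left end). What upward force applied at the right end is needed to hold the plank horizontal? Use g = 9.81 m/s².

Choose the left end as the axis so the unknown pivot reaction has zero arm there.
Beam weight: 10.8 × 9.81 = 105.9 N down at 2.01 m → arm 2.01 m, τ = 105.9 × 2.01 = 212.9 N·m clockwise.
Paint can: 9.68 × 9.81 = 94.96 N down at 2.01 m → arm 2.01 m, τ = 94.96 × 2.01 = 190.9 N·m clockwise.
Sack of grain: 40.5 × 9.81 = 397.3 N down at 2.84 m → arm 2.84 m, τ = 397.3 × 2.84 = 1128 N·m clockwise.
Speaker: 21.4 × 9.81 = 209.9 N down at 0.746 m → arm 0.746 m, τ = 209.9 × 0.746 = 156.6 N·m clockwise.
Potted plant: 11.5 × 9.81 = 112.8 N down at 3.56 m → arm 3.56 m, τ = 112.8 × 3.56 = 401.6 N·m clockwise.
Net moment of the loads = 2090 N·m clockwise.
The upward force F acts at the right end, arm 4.02 m, giving F × 4.02 counterclockwise.
For rotational equilibrium, F × 4.02 = 2090, so F = 2090 / 4.02 = 520 N.

F ≈ 520 N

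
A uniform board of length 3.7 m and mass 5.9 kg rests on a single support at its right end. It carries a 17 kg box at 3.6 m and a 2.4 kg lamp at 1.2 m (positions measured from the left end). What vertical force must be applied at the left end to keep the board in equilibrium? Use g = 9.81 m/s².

Choose the right end as the axis so the unknown pivot reaction has zero arm there.
Beam weight: 5.9 × 9.81 = 57.88 N down at 1.85 m → arm 1.85 m, τ = 57.88 × 1.85 = 107.1 N·m counterclockwise.
Box: 17 × 9.81 = 166.8 N down at 3.6 m → arm 0.1 m, τ = 166.8 × 0.1 = 16.68 N·m counterclockwise.
Lamp: 2.4 × 9.81 = 23.54 N down at 1.2 m → arm 2.5 m, τ = 23.54 × 2.5 = 58.85 N·m counterclockwise.
Net moment of the loads = 182.6 N·m counterclockwise.
The upward force F acts at the left end, arm 3.7 m, giving F × 3.7 clockwise.
Balancing moments: F × 3.7 = 182.6, giving F = 182.6 / 3.7 = 49.4 N.

F ≈ 49.4 N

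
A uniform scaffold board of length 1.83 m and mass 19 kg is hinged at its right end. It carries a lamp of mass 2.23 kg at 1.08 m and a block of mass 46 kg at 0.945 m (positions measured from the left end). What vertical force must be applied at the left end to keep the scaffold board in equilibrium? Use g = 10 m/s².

F ≈ 327 N

About the right end:
Beam weight: 19 × 10 = 190 N down at 0.915 m → arm 0.915 m, τ = 190 × 0.915 = 173.8 N·m counterclockwise.
Lamp: 2.23 × 10 = 22.3 N down at 1.08 m → arm 0.75 m, τ = 22.3 × 0.75 = 16.73 N·m counterclockwise.
Block: 46 × 10 = 460 N down at 0.945 m → arm 0.885 m, τ = 460 × 0.885 = 407.1 N·m counterclockwise.
Net moment of the loads = 597.6 N·m counterclockwise.
The upward force F acts at the left end, arm 1.83 m, giving F × 1.83 clockwise.
Στ = 0 ⇒ F × 1.83 = 597.6 ⇒ F = 597.6 / 1.83 = 327 N.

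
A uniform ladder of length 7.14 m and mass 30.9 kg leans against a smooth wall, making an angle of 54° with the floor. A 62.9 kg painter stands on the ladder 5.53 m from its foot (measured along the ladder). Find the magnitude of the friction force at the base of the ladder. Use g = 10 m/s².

f ≈ 466 N

Choose the foot of the ladder as the axis so the floor normal and friction both act there and drop out.
Ladder weight 30.9×10 = 309 N acts at 3.57 m along the ladder; its horizontal arm is 3.57·cos54° = 2.098 m → τ = 648.3 N·m clockwise.
Painter: 62.9×10 = 629 N at 5.53 m → arm 3.25 m → τ = 2044 N·m clockwise.
Wall normal N acts horizontally at the top; its moment arm is the height L sinθ = 7.14·sin54° = 5.776 m, counterclockwise.
Στ = 0 ⇒ N × 5.776 = 2692 ⇒ N = 466 N.
ΣFx = 0: friction at the foot balances the wall's push, so f = N_wall = 466 N.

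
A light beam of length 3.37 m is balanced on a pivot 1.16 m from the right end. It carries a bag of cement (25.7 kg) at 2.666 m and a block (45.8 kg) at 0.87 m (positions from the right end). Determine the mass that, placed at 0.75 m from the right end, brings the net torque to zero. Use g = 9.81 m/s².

About the pivot (at 1.16 m from the right end):
Bag of cement: 25.7 × 9.81 = 252.1 N down at 2.666 m → arm 1.506 m, τ = 252.1 × 1.506 = 379.7 N·m counterclockwise.
Block: 45.8 × 9.81 = 449.3 N down at 0.87 m → arm 0.29 m, τ = 449.3 × 0.29 = 130.3 N·m clockwise.
Net moment of known loads = 249.4 N·m counterclockwise.
An unknown mass m at 0.75 m has arm 0.41 m; its moment is m·g·0.41 clockwise.
Balancing moments: m × 9.81 × 0.41 = 249.4, giving m = 249.4 / (9.81 × 0.41) = 62 kg.

m ≈ 62 kg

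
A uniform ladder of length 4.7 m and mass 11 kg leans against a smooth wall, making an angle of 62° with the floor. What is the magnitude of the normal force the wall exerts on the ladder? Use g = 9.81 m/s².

About the foot of the ladder:
Ladder weight 11×9.81 = 107.9 N acts at 2.35 m along the ladder; its horizontal arm is 2.35·cos62° = 1.103 m → τ = 119 N·m clockwise.
Wall normal N acts horizontally at the top; its moment arm is the height L sinθ = 4.7·sin62° = 4.15 m, counterclockwise.
Balancing moments: N × 4.15 = 119, giving N = 28.7 N.

N_wall ≈ 28.7 N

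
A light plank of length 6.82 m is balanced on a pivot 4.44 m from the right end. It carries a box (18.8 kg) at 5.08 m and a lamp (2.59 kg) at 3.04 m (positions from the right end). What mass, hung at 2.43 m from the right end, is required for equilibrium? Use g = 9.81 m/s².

Sum moments about the pivot (at 4.44 m from the right end) (the support reaction has zero arm there).
Box: 18.8 × 9.81 = 184.4 N down at 5.08 m → arm 0.64 m, τ = 184.4 × 0.64 = 118 N·m counterclockwise.
Lamp: 2.59 × 9.81 = 25.41 N down at 3.04 m → arm 1.4 m, τ = 25.41 × 1.4 = 35.57 N·m clockwise.
Net moment of known loads = 82.43 N·m counterclockwise.
An unknown mass m at 2.43 m has arm 2.01 m; its moment is m·g·2.01 clockwise.
Setting net torque to zero: m × 9.81 × 2.01 = 82.43 → m = 82.43 / (9.81 × 2.01) = 4.18 kg.

m ≈ 4.18 kg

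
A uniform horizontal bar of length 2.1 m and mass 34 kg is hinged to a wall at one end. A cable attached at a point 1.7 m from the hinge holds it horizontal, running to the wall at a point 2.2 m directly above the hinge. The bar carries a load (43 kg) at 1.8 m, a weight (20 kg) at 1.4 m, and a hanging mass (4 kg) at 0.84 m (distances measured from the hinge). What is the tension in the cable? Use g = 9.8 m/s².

T ≈ 1050 N

Sum moments about the hinge (the unknown hinge reaction has zero arm there).
Beam weight: 34 × 9.8 = 333.2 N down at 1.05 m → arm 1.05 m, τ = 333.2 × 1.05 = 349.9 N·m clockwise.
Load: 43 × 9.8 = 421.4 N down at 1.8 m → arm 1.8 m, τ = 421.4 × 1.8 = 758.5 N·m clockwise.
Weight: 20 × 9.8 = 196 N down at 1.4 m → arm 1.4 m, τ = 196 × 1.4 = 274.4 N·m clockwise.
Hanging mass: 4 × 9.8 = 39.2 N down at 0.84 m → arm 0.84 m, τ = 39.2 × 0.84 = 32.93 N·m clockwise.
Total clockwise load moment = 1416 N·m.
The cable tension T acts at 1.7 m; only its component perpendicular to the bar, T sinθ, produces torque. sinθ = h/√(h²+d²) = 2.2/√(2.2²+1.7²) = 0.7913.
For rotational equilibrium, T × 1.7 × 0.7913 = 1416, so T = 1416 / 1.345 = 1050 N.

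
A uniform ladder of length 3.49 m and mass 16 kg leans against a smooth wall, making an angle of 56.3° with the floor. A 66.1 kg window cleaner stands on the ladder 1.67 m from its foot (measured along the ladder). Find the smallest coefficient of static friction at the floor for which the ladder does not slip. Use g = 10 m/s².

Sum moments about the foot of the ladder (the floor normal and friction both act there and drop out).
Ladder weight 16×10 = 160 N acts at 1.745 m along the ladder; its horizontal arm is 1.745·cos56.3° = 0.9682 m → τ = 154.9 N·m clockwise.
Window cleaner: 66.1×10 = 661 N at 1.67 m → arm 0.9266 m → τ = 612.5 N·m clockwise.
Wall normal N acts horizontally at the top; its moment arm is the height L sinθ = 3.49·sin56.3° = 2.904 m, counterclockwise.
For rotational equilibrium, N × 2.904 = 767.4, so N = 264.3 N.
ΣFx = 0 ⇒ f = N_wall = 264.3 N. ΣFy = 0 ⇒ N_floor = 821 N.
μ_min = f / N_floor = 264.3 / 821 = 0.322.

μ_min ≈ 0.322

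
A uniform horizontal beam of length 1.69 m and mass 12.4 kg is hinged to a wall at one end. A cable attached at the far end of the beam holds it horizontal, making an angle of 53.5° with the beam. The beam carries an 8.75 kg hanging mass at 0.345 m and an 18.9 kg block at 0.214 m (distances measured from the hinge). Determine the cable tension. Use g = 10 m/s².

T ≈ 129 N

Choose the hinge as the axis so the unknown hinge reaction has zero arm there.
Beam weight: 12.4 × 10 = 124 N down at 0.845 m → arm 0.845 m, τ = 124 × 0.845 = 104.8 N·m clockwise.
Hanging mass: 8.75 × 10 = 87.5 N down at 0.345 m → arm 0.345 m, τ = 87.5 × 0.345 = 30.19 N·m clockwise.
Block: 18.9 × 10 = 189 N down at 0.214 m → arm 0.214 m, τ = 189 × 0.214 = 40.45 N·m clockwise.
Total clockwise load moment = 175.4 N·m.
The cable tension T acts at 1.69 m; only its component perpendicular to the beam, T sinθ, produces torque. sin 53.5° = 0.8039.
Balancing moments: T × 1.69 × 0.8039 = 175.4, giving T = 175.4 / 1.359 = 129 N.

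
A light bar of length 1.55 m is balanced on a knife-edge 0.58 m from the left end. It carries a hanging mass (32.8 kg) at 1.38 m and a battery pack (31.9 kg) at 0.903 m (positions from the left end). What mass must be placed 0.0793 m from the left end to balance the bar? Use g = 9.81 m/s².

m ≈ 73 kg

Taking torques about the knife-edge (at 0.58 m from the left end):
Hanging mass: 32.8 × 9.81 = 321.8 N down at 1.38 m → arm 0.8 m, τ = 321.8 × 0.8 = 257.4 N·m clockwise.
Battery pack: 31.9 × 9.81 = 312.9 N down at 0.903 m → arm 0.323 m, τ = 312.9 × 0.323 = 101.1 N·m clockwise.
Net moment of known loads = 358.5 N·m clockwise.
An unknown mass m at 0.0793 m has arm 0.5007 m; its moment is m·g·0.5007 counterclockwise.
For rotational equilibrium, m × 9.81 × 0.5007 = 358.5, so m = 358.5 / (9.81 × 0.5007) = 73 kg.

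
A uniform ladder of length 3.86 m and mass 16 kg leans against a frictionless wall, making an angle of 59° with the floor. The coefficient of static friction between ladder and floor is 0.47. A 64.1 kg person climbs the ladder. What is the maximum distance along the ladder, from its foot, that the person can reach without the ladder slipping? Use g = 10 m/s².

Take moments about the foot of the ladder.
Ladder weight 16×10 = 160 N acts at 1.93 m along the ladder; its horizontal arm is 1.93·cos59° = 0.994 m → τ = 159 N·m clockwise.
Person weight 64.1×10 = 641 N at distance d → arm d·cos59° → τ = 641·d·0.515 clockwise.
Wall normal N at the top has arm L sinθ = 3.309 m counterclockwise, so Στ = 0 gives N·3.309 = 159 + 330.1·d.
ΣFy = 0 ⇒ N_floor = 801 N, so the maximum friction is μ_s·N_floor = 0.47×801 = 376.5 N. ΣFx = 0 ⇒ N_wall = f, so at the slipping point N = 376.5 N.
Substituting: 376.5×3.309 = 159 + 330.1·d ⇒ d = (1246 − 159) / 330.1 = 3.29 m.

d ≈ 3.29 m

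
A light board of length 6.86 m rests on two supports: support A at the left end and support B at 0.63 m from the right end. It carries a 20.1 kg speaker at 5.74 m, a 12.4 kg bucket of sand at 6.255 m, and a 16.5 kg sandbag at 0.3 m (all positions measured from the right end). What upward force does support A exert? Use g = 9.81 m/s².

Choose support B as the axis so its reaction then has zero moment arm.
Speaker: 20.1 × 9.81 = 197.2 N down at 5.74 m → arm 5.11 m, τ = 197.2 × 5.11 = 1008 N·m counterclockwise.
Bucket of sand: 12.4 × 9.81 = 121.6 N down at 6.255 m → arm 5.625 m, τ = 121.6 × 5.625 = 684 N·m counterclockwise.
Sandbag: 16.5 × 9.81 = 161.9 N down at 0.3 m → arm 0.33 m, τ = 161.9 × 0.33 = 53.43 N·m clockwise.
Net load moment about support B = 1639 N·m counterclockwise.
Reaction R at support A is upward at 6.86 m, arm 6.23 m → moment R × 6.23 clockwise.
Setting net torque to zero: R × 6.23 = 1639 → R = 263 N.

R_A ≈ 263 N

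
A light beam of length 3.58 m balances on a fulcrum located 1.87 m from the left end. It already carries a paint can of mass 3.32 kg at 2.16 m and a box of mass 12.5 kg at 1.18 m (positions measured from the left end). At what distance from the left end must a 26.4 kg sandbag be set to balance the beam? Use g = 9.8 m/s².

x ≈ 2.16 m from the left end

About the fulcrum (at 1.87 m from the left end):
Paint can: 3.32 × 9.8 = 32.54 N down at 2.16 m → arm 0.29 m, τ = 32.54 × 0.29 = 9.437 N·m clockwise.
Box: 12.5 × 9.8 = 122.5 N down at 1.18 m → arm 0.69 m, τ = 122.5 × 0.69 = 84.52 N·m counterclockwise.
Net moment of existing loads = 75.08 N·m counterclockwise.
The sandbag weighs 26.4 × 9.8 = 258.7 N and must supply an equal clockwise moment, so its lever arm about the fulcrum is 75.08 / 258.7 = 0.29 m.
That puts it at 1.87 + 0.29 = 2.16 m from the left end.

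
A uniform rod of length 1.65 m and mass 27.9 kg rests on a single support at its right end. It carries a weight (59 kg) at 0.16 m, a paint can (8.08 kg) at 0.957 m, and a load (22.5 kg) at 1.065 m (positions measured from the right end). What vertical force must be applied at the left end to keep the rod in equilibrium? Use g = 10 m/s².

Choose the right end as the axis so the unknown pivot reaction has zero arm there.
Beam weight: 27.9 × 10 = 279 N down at 0.825 m → arm 0.825 m, τ = 279 × 0.825 = 230.2 N·m counterclockwise.
Weight: 59 × 10 = 590 N down at 0.16 m → arm 0.16 m, τ = 590 × 0.16 = 94.4 N·m counterclockwise.
Paint can: 8.08 × 10 = 80.8 N down at 0.957 m → arm 0.957 m, τ = 80.8 × 0.957 = 77.33 N·m counterclockwise.
Load: 22.5 × 10 = 225 N down at 1.065 m → arm 1.065 m, τ = 225 × 1.065 = 239.6 N·m counterclockwise.
Net moment of the loads = 641.5 N·m counterclockwise.
The upward force F acts at the left end, arm 1.65 m, giving F × 1.65 clockwise.
Στ = 0 ⇒ F × 1.65 = 641.5 ⇒ F = 641.5 / 1.65 = 389 N.

F ≈ 389 N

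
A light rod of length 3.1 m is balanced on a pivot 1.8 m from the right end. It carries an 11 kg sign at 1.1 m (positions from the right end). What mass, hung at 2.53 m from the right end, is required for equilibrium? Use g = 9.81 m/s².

Taking torques about the pivot (at 1.8 m from the right end):
Sign: 11 × 9.81 = 107.9 N down at 1.1 m → arm 0.7 m, τ = 107.9 × 0.7 = 75.53 N·m clockwise.
Net moment of known loads = 75.53 N·m clockwise.
An unknown mass m at 2.53 m has arm 0.73 m; its moment is m·g·0.73 counterclockwise.
Στ = 0 ⇒ m × 9.81 × 0.73 = 75.53 ⇒ m = 75.53 / (9.81 × 0.73) = 10.5 kg.

m ≈ 10.5 kg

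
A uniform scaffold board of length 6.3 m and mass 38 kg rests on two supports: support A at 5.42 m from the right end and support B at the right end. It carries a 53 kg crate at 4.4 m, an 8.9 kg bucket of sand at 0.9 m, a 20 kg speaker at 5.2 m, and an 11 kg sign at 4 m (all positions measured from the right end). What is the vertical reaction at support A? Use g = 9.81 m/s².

R_A ≈ 921 N

Choose support B as the axis so its reaction then has zero moment arm.
Beam weight: 38 × 9.81 = 372.8 N down at 3.15 m → arm 3.15 m, τ = 372.8 × 3.15 = 1174 N·m counterclockwise.
Crate: 53 × 9.81 = 519.9 N down at 4.4 m → arm 4.4 m, τ = 519.9 × 4.4 = 2288 N·m counterclockwise.
Bucket of sand: 8.9 × 9.81 = 87.31 N down at 0.9 m → arm 0.9 m, τ = 87.31 × 0.9 = 78.58 N·m counterclockwise.
Speaker: 20 × 9.81 = 196.2 N down at 5.2 m → arm 5.2 m, τ = 196.2 × 5.2 = 1020 N·m counterclockwise.
Sign: 11 × 9.81 = 107.9 N down at 4 m → arm 4 m, τ = 107.9 × 4 = 431.6 N·m counterclockwise.
Net load moment about support B = 4992 N·m counterclockwise.
Reaction R at support A is upward at 5.42 m, arm 5.42 m → moment R × 5.42 clockwise.
Στ = 0 ⇒ R × 5.42 = 4992 ⇒ R = 921 N.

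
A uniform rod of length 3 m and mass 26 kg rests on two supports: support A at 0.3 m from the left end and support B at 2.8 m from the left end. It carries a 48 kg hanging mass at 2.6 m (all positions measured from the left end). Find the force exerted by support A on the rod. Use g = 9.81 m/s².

R_A ≈ 170 N

About support B:
Beam weight: 26 × 9.81 = 255.1 N down at 1.5 m → arm 1.3 m, τ = 255.1 × 1.3 = 331.6 N·m counterclockwise.
Hanging mass: 48 × 9.81 = 470.9 N down at 2.6 m → arm 0.2 m, τ = 470.9 × 0.2 = 94.18 N·m counterclockwise.
Net load moment about support B = 425.8 N·m counterclockwise.
Reaction R at support A is upward at 0.3 m, arm 2.5 m → moment R × 2.5 clockwise.
Στ = 0 ⇒ R × 2.5 = 425.8 ⇒ R = 170 N.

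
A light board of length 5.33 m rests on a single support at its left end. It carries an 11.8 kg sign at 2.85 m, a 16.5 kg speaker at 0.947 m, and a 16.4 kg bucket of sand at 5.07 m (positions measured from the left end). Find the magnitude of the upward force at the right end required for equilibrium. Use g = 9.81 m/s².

Take moments about the left end.
Sign: 11.8 × 9.81 = 115.8 N down at 2.85 m → arm 2.85 m, τ = 115.8 × 2.85 = 330 N·m clockwise.
Speaker: 16.5 × 9.81 = 161.9 N down at 0.947 m → arm 0.947 m, τ = 161.9 × 0.947 = 153.3 N·m clockwise.
Bucket of sand: 16.4 × 9.81 = 160.9 N down at 5.07 m → arm 5.07 m, τ = 160.9 × 5.07 = 815.8 N·m clockwise.
Net moment of the loads = 1299 N·m clockwise.
The upward force F acts at the right end, arm 5.33 m, giving F × 5.33 counterclockwise.
Setting net torque to zero: F × 5.33 = 1299 → F = 1299 / 5.33 = 244 N.

F ≈ 244 N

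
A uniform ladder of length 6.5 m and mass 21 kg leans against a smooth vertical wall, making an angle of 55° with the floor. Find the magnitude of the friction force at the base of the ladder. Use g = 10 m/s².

Choose the foot of the ladder as the axis so the floor normal and friction both act there and drop out.
Ladder weight 21×10 = 210 N acts at 3.25 m along the ladder; its horizontal arm is 3.25·cos55° = 1.864 m → τ = 391.4 N·m clockwise.
Wall normal N acts horizontally at the top; its moment arm is the height L sinθ = 6.5·sin55° = 5.324 m, counterclockwise.
Balancing moments: N × 5.324 = 391.4, giving N = 73.5 N.
ΣFx = 0: friction at the foot balances the wall's push, so f = N_wall = 73.5 N.

f ≈ 73.5 N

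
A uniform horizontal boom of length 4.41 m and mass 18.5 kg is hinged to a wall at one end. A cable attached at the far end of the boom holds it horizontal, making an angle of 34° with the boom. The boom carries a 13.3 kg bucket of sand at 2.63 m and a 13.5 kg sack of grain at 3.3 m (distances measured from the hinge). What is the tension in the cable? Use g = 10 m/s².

T ≈ 488 N

About the hinge:
Beam weight: 18.5 × 10 = 185 N down at 2.205 m → arm 2.205 m, τ = 185 × 2.205 = 407.9 N·m clockwise.
Bucket of sand: 13.3 × 10 = 133 N down at 2.63 m → arm 2.63 m, τ = 133 × 2.63 = 349.8 N·m clockwise.
Sack of grain: 13.5 × 10 = 135 N down at 3.3 m → arm 3.3 m, τ = 135 × 3.3 = 445.5 N·m clockwise.
Total clockwise load moment = 1203 N·m.
The cable tension T acts at 4.41 m; only its component perpendicular to the boom, T sinθ, produces torque. sin 34° = 0.5592.
Balancing moments: T × 4.41 × 0.5592 = 1203, giving T = 1203 / 2.466 = 488 N.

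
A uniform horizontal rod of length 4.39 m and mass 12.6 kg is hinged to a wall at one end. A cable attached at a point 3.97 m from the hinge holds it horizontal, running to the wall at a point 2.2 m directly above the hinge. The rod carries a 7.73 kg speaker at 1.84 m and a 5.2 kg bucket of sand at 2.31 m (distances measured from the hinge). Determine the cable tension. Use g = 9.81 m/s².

T ≈ 275 N

About the hinge:
Beam weight: 12.6 × 9.81 = 123.6 N down at 2.195 m → arm 2.195 m, τ = 123.6 × 2.195 = 271.3 N·m clockwise.
Speaker: 7.73 × 9.81 = 75.83 N down at 1.84 m → arm 1.84 m, τ = 75.83 × 1.84 = 139.5 N·m clockwise.
Bucket of sand: 5.2 × 9.81 = 51.01 N down at 2.31 m → arm 2.31 m, τ = 51.01 × 2.31 = 117.8 N·m clockwise.
Total clockwise load moment = 528.6 N·m.
The cable tension T acts at 3.97 m; only its component perpendicular to the rod, T sinθ, produces torque. sinθ = h/√(h²+d²) = 2.2/√(2.2²+3.97²) = 0.4847.
Balancing moments: T × 3.97 × 0.4847 = 528.6, giving T = 528.6 / 1.924 = 275 N.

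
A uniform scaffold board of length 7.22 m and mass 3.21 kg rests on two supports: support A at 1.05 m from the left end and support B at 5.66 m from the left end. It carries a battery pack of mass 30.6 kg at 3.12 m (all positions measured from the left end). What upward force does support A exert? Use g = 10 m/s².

Taking torques about support B:
Beam weight: 3.21 × 10 = 32.1 N down at 3.61 m → arm 2.05 m, τ = 32.1 × 2.05 = 65.8 N·m counterclockwise.
Battery pack: 30.6 × 10 = 306 N down at 3.12 m → arm 2.54 m, τ = 306 × 2.54 = 777.2 N·m counterclockwise.
Net load moment about support B = 843 N·m counterclockwise.
Reaction R at support A is upward at 1.05 m, arm 4.61 m → moment R × 4.61 clockwise.
Balancing moments: R × 4.61 = 843, giving R = 183 N.

R_A ≈ 183 N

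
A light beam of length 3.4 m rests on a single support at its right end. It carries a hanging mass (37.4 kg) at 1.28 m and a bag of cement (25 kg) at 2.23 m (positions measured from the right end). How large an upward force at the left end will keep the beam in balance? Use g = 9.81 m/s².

F ≈ 299 N

Sum moments about the right end (the unknown pivot reaction has zero arm there).
Hanging mass: 37.4 × 9.81 = 366.9 N down at 1.28 m → arm 1.28 m, τ = 366.9 × 1.28 = 469.6 N·m counterclockwise.
Bag of cement: 25 × 9.81 = 245.2 N down at 2.23 m → arm 2.23 m, τ = 245.2 × 2.23 = 546.8 N·m counterclockwise.
Net moment of the loads = 1016 N·m counterclockwise.
The upward force F acts at the left end, arm 3.4 m, giving F × 3.4 clockwise.
Setting net torque to zero: F × 3.4 = 1016 → F = 1016 / 3.4 = 299 N.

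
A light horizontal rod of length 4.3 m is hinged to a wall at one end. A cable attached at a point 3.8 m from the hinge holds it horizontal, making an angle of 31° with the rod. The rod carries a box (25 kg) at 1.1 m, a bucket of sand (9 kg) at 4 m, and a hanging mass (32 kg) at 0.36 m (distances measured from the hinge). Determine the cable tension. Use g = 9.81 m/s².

Choose the hinge as the axis so the unknown hinge reaction has zero arm there.
Box: 25 × 9.81 = 245.2 N down at 1.1 m → arm 1.1 m, τ = 245.2 × 1.1 = 269.7 N·m clockwise.
Bucket of sand: 9 × 9.81 = 88.29 N down at 4 m → arm 4 m, τ = 88.29 × 4 = 353.2 N·m clockwise.
Hanging mass: 32 × 9.81 = 313.9 N down at 0.36 m → arm 0.36 m, τ = 313.9 × 0.36 = 113 N·m clockwise.
Total clockwise load moment = 735.9 N·m.
The cable tension T acts at 3.8 m; only its component perpendicular to the rod, T sinθ, produces torque. sin 31° = 0.515.
For rotational equilibrium, T × 3.8 × 0.515 = 735.9, so T = 735.9 / 1.957 = 376 N.

T ≈ 376 N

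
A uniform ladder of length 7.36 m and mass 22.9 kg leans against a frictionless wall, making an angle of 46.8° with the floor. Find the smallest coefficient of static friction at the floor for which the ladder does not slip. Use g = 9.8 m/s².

μ_min ≈ 0.47

Take moments about the foot of the ladder.
Ladder weight 22.9×9.8 = 224.4 N acts at 3.68 m along the ladder; its horizontal arm is 3.68·cos46.8° = 2.519 m → τ = 565.3 N·m clockwise.
Wall normal N acts horizontally at the top; its moment arm is the height L sinθ = 7.36·sin46.8° = 5.365 m, counterclockwise.
Setting net torque to zero: N × 5.365 = 565.3 → N = 105.4 N.
ΣFx = 0 ⇒ f = N_wall = 105.4 N. ΣFy = 0 ⇒ N_floor = 224.4 N.
μ_min = f / N_floor = 105.4 / 224.4 = 0.47.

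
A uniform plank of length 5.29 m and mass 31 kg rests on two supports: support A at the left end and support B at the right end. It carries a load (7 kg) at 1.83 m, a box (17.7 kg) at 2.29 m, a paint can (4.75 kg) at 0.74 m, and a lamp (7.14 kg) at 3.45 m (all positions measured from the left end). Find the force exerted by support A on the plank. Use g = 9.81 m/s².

Take moments about support B.
Beam weight: 31 × 9.81 = 304.1 N down at 2.645 m → arm 2.645 m, τ = 304.1 × 2.645 = 804.3 N·m counterclockwise.
Load: 7 × 9.81 = 68.67 N down at 1.83 m → arm 3.46 m, τ = 68.67 × 3.46 = 237.6 N·m counterclockwise.
Box: 17.7 × 9.81 = 173.6 N down at 2.29 m → arm 3 m, τ = 173.6 × 3 = 520.8 N·m counterclockwise.
Paint can: 4.75 × 9.81 = 46.6 N down at 0.74 m → arm 4.55 m, τ = 46.6 × 4.55 = 212 N·m counterclockwise.
Lamp: 7.14 × 9.81 = 70.04 N down at 3.45 m → arm 1.84 m, τ = 70.04 × 1.84 = 128.9 N·m counterclockwise.
Net load moment about support B = 1904 N·m counterclockwise.
Reaction R at support A is upward at 0 m, arm 5.29 m → moment R × 5.29 clockwise.
Balancing moments: R × 5.29 = 1904, giving R = 360 N.

R_A ≈ 360 N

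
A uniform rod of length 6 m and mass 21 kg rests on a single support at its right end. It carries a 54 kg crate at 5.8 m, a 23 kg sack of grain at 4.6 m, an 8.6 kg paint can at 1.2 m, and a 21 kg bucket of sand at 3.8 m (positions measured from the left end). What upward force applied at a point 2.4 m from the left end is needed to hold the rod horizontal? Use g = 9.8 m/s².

Sum moments about the right end (the unknown pivot reaction has zero arm there).
Beam weight: 21 × 9.8 = 205.8 N down at 3 m → arm 3 m, τ = 205.8 × 3 = 617.4 N·m counterclockwise.
Crate: 54 × 9.8 = 529.2 N down at 5.8 m → arm 0.2 m, τ = 529.2 × 0.2 = 105.8 N·m counterclockwise.
Sack of grain: 23 × 9.8 = 225.4 N down at 4.6 m → arm 1.4 m, τ = 225.4 × 1.4 = 315.6 N·m counterclockwise.
Paint can: 8.6 × 9.8 = 84.28 N down at 1.2 m → arm 4.8 m, τ = 84.28 × 4.8 = 404.5 N·m counterclockwise.
Bucket of sand: 21 × 9.8 = 205.8 N down at 3.8 m → arm 2.2 m, τ = 205.8 × 2.2 = 452.8 N·m counterclockwise.
Net moment of the loads = 1896 N·m counterclockwise.
The upward force F acts at a point 2.4 m from the left end, arm 3.6 m, giving F × 3.6 clockwise.
Balancing moments: F × 3.6 = 1896, giving F = 1896 / 3.6 = 527 N.

F ≈ 527 N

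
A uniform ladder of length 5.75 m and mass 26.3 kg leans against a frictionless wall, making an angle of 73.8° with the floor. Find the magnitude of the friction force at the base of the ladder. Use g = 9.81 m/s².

f ≈ 37.5 N

Take moments about the foot of the ladder.
Ladder weight 26.3×9.81 = 258 N acts at 2.875 m along the ladder; its horizontal arm is 2.875·cos73.8° = 0.8021 m → τ = 206.9 N·m clockwise.
Wall normal N acts horizontally at the top; its moment arm is the height L sinθ = 5.75·sin73.8° = 5.522 m, counterclockwise.
Στ = 0 ⇒ N × 5.522 = 206.9 ⇒ N = 37.5 N.
ΣFx = 0: friction at the foot balances the wall's push, so f = N_wall = 37.5 N.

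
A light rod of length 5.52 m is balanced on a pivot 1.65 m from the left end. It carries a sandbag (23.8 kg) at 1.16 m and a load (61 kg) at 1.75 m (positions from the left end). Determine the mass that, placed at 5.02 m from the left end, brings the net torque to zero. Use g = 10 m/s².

m ≈ 1.65 kg

Sum moments about the pivot (at 1.65 m from the left end) (the support reaction has zero arm there).
Sandbag: 23.8 × 10 = 238 N down at 1.16 m → arm 0.49 m, τ = 238 × 0.49 = 116.6 N·m counterclockwise.
Load: 61 × 10 = 610 N down at 1.75 m → arm 0.1 m, τ = 610 × 0.1 = 61 N·m clockwise.
Net moment of known loads = 55.6 N·m counterclockwise.
An unknown mass m at 5.02 m has arm 3.37 m; its moment is m·g·3.37 clockwise.
For rotational equilibrium, m × 10 × 3.37 = 55.6, so m = 55.6 / (10 × 3.37) = 1.65 kg.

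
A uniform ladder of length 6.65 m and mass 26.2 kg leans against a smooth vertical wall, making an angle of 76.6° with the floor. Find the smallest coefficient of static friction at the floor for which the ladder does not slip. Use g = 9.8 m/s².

About the foot of the ladder:
Ladder weight 26.2×9.8 = 256.8 N acts at 3.325 m along the ladder; its horizontal arm is 3.325·cos76.6° = 0.7706 m → τ = 197.9 N·m clockwise.
Wall normal N acts horizontally at the top; its moment arm is the height L sinθ = 6.65·sin76.6° = 6.469 m, counterclockwise.
Στ = 0 ⇒ N × 6.469 = 197.9 ⇒ N = 30.59 N.
ΣFx = 0 ⇒ f = N_wall = 30.59 N. ΣFy = 0 ⇒ N_floor = 256.8 N.
μ_min = f / N_floor = 30.59 / 256.8 = 0.119.

μ_min ≈ 0.119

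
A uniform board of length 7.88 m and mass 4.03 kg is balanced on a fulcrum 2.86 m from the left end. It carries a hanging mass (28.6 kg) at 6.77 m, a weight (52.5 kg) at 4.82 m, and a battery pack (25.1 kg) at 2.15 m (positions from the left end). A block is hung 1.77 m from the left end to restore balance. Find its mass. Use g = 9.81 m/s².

m ≈ 185 kg

Take moments about the fulcrum (at 2.86 m from the left end).
Beam weight: 4.03 × 9.81 = 39.53 N down at 3.94 m → arm 1.08 m, τ = 39.53 × 1.08 = 42.69 N·m clockwise.
Hanging mass: 28.6 × 9.81 = 280.6 N down at 6.77 m → arm 3.91 m, τ = 280.6 × 3.91 = 1097 N·m clockwise.
Weight: 52.5 × 9.81 = 515 N down at 4.82 m → arm 1.96 m, τ = 515 × 1.96 = 1009 N·m clockwise.
Battery pack: 25.1 × 9.81 = 246.2 N down at 2.15 m → arm 0.71 m, τ = 246.2 × 0.71 = 174.8 N·m counterclockwise.
Net moment of known loads = 1974 N·m clockwise.
An unknown mass m at 1.77 m has arm 1.09 m; its moment is m·g·1.09 counterclockwise.
Setting net torque to zero: m × 9.81 × 1.09 = 1974 → m = 1974 / (9.81 × 1.09) = 185 kg.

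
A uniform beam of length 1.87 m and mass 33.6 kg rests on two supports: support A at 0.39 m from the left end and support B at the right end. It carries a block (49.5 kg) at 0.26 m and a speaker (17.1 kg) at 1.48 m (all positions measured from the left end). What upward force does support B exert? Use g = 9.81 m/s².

Take moments about support A.
Beam weight: 33.6 × 9.81 = 329.6 N down at 0.935 m → arm 0.545 m, τ = 329.6 × 0.545 = 179.6 N·m clockwise.
Block: 49.5 × 9.81 = 485.6 N down at 0.26 m → arm 0.13 m, τ = 485.6 × 0.13 = 63.13 N·m counterclockwise.
Speaker: 17.1 × 9.81 = 167.8 N down at 1.48 m → arm 1.09 m, τ = 167.8 × 1.09 = 182.9 N·m clockwise.
Net load moment about support A = 299.4 N·m clockwise.
Reaction R at support B is upward at 1.87 m, arm 1.48 m → moment R × 1.48 counterclockwise.
Balancing moments: R × 1.48 = 299.4, giving R = 202 N.

R_B ≈ 202 N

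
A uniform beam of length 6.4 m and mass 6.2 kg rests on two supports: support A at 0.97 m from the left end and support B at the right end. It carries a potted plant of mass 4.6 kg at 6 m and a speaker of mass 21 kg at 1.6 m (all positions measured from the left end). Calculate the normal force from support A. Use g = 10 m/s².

Take moments about support B.
Beam weight: 6.2 × 10 = 62 N down at 3.2 m → arm 3.2 m, τ = 62 × 3.2 = 198.4 N·m counterclockwise.
Potted plant: 4.6 × 10 = 46 N down at 6 m → arm 0.4 m, τ = 46 × 0.4 = 18.4 N·m counterclockwise.
Speaker: 21 × 10 = 210 N down at 1.6 m → arm 4.8 m, τ = 210 × 4.8 = 1008 N·m counterclockwise.
Net load moment about support B = 1225 N·m counterclockwise.
Reaction R at support A is upward at 0.97 m, arm 5.43 m → moment R × 5.43 clockwise.
Setting net torque to zero: R × 5.43 = 1225 → R = 226 N.

R_A ≈ 226 N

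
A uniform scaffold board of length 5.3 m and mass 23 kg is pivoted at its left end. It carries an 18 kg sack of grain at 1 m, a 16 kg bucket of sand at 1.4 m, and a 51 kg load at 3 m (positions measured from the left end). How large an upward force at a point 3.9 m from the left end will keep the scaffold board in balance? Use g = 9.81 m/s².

Taking torques about the left end:
Beam weight: 23 × 9.81 = 225.6 N down at 2.65 m → arm 2.65 m, τ = 225.6 × 2.65 = 597.8 N·m clockwise.
Sack of grain: 18 × 9.81 = 176.6 N down at 1 m → arm 1 m, τ = 176.6 × 1 = 176.6 N·m clockwise.
Bucket of sand: 16 × 9.81 = 157 N down at 1.4 m → arm 1.4 m, τ = 157 × 1.4 = 219.8 N·m clockwise.
Load: 51 × 9.81 = 500.3 N down at 3 m → arm 3 m, τ = 500.3 × 3 = 1501 N·m clockwise.
Net moment of the loads = 2495 N·m clockwise.
The upward force F acts at a point 3.9 m from the left end, arm 3.9 m, giving F × 3.9 counterclockwise.
For rotational equilibrium, F × 3.9 = 2495, so F = 2495 / 3.9 = 640 N.

F ≈ 640 N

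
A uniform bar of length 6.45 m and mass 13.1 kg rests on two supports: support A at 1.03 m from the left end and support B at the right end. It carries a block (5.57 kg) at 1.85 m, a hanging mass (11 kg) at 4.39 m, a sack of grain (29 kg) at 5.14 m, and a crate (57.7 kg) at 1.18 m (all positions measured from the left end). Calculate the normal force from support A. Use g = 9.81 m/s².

R_A ≈ 783 N

Choose support B as the axis so its reaction then has zero moment arm.
Beam weight: 13.1 × 9.81 = 128.5 N down at 3.225 m → arm 3.225 m, τ = 128.5 × 3.225 = 414.4 N·m counterclockwise.
Block: 5.57 × 9.81 = 54.64 N down at 1.85 m → arm 4.6 m, τ = 54.64 × 4.6 = 251.3 N·m counterclockwise.
Hanging mass: 11 × 9.81 = 107.9 N down at 4.39 m → arm 2.06 m, τ = 107.9 × 2.06 = 222.3 N·m counterclockwise.
Sack of grain: 29 × 9.81 = 284.5 N down at 5.14 m → arm 1.31 m, τ = 284.5 × 1.31 = 372.7 N·m counterclockwise.
Crate: 57.7 × 9.81 = 566 N down at 1.18 m → arm 5.27 m, τ = 566 × 5.27 = 2983 N·m counterclockwise.
Net load moment about support B = 4244 N·m counterclockwise.
Reaction R at support A is upward at 1.03 m, arm 5.42 m → moment R × 5.42 clockwise.
Στ = 0 ⇒ R × 5.42 = 4244 ⇒ R = 783 N.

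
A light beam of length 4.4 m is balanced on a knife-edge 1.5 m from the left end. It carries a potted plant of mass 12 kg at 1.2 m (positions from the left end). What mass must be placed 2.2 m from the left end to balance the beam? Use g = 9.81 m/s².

m ≈ 5.14 kg

Take moments about the knife-edge (at 1.5 m from the left end).
Potted plant: 12 × 9.81 = 117.7 N down at 1.2 m → arm 0.3 m, τ = 117.7 × 0.3 = 35.31 N·m counterclockwise.
Net moment of known loads = 35.31 N·m counterclockwise.
An unknown mass m at 2.2 m has arm 0.7 m; its moment is m·g·0.7 clockwise.
Στ = 0 ⇒ m × 9.81 × 0.7 = 35.31 ⇒ m = 35.31 / (9.81 × 0.7) = 5.14 kg.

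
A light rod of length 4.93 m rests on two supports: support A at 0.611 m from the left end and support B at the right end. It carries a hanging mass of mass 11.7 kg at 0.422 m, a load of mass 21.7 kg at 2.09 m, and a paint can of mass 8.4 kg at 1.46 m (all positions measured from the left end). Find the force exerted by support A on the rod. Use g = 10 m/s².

Take moments about support B.
Hanging mass: 11.7 × 10 = 117 N down at 0.422 m → arm 4.508 m, τ = 117 × 4.508 = 527.4 N·m counterclockwise.
Load: 21.7 × 10 = 217 N down at 2.09 m → arm 2.84 m, τ = 217 × 2.84 = 616.3 N·m counterclockwise.
Paint can: 8.4 × 10 = 84 N down at 1.46 m → arm 3.47 m, τ = 84 × 3.47 = 291.5 N·m counterclockwise.
Net load moment about support B = 1435 N·m counterclockwise.
Reaction R at support A is upward at 0.611 m, arm 4.319 m → moment R × 4.319 clockwise.
Setting net torque to zero: R × 4.319 = 1435 → R = 332 N.

R_A ≈ 332 N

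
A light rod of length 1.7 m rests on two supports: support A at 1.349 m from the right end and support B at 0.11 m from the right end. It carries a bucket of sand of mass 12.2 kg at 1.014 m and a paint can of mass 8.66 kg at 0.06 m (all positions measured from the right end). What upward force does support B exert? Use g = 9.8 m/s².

Sum moments about support A (its reaction then has zero moment arm).
Bucket of sand: 12.2 × 9.8 = 119.6 N down at 1.014 m → arm 0.335 m, τ = 119.6 × 0.335 = 40.07 N·m clockwise.
Paint can: 8.66 × 9.8 = 84.87 N down at 0.06 m → arm 1.289 m, τ = 84.87 × 1.289 = 109.4 N·m clockwise.
Net load moment about support A = 149.5 N·m clockwise.
Reaction R at support B is upward at 0.11 m, arm 1.239 m → moment R × 1.239 counterclockwise.
Στ = 0 ⇒ R × 1.239 = 149.5 ⇒ R = 121 N.

R_B ≈ 121 N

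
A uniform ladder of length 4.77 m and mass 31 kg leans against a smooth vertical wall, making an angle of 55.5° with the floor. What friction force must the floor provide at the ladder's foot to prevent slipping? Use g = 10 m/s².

f ≈ 107 N

About the foot of the ladder:
Ladder weight 31×10 = 310 N acts at 2.385 m along the ladder; its horizontal arm is 2.385·cos55.5° = 1.351 m → τ = 418.8 N·m clockwise.
Wall normal N acts horizontally at the top; its moment arm is the height L sinθ = 4.77·sin55.5° = 3.931 m, counterclockwise.
Στ = 0 ⇒ N × 3.931 = 418.8 ⇒ N = 107 N.
ΣFx = 0: friction at the foot balances the wall's push, so f = N_wall = 107 N.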